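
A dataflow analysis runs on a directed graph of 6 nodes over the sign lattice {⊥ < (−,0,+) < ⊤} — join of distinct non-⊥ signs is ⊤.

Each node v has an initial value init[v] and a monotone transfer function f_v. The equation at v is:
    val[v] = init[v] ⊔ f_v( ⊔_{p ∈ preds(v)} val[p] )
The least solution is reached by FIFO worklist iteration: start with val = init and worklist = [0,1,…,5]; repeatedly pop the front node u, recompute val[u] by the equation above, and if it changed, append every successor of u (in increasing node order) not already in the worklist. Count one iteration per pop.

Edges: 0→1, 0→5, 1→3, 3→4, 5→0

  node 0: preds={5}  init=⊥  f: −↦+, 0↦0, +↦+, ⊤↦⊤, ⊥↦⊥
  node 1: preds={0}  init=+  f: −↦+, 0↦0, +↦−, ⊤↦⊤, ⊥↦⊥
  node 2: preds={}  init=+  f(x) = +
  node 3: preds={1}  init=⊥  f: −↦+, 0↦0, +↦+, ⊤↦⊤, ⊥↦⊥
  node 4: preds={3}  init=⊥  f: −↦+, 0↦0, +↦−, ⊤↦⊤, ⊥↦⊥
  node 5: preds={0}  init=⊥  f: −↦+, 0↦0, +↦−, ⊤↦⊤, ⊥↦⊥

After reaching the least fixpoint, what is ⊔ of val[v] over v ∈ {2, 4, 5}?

Trace (6 dequeues):
  [1] u=0 | in ⊥ | out ⊥ | ==
  [2] u=1 | in ⊥ | out + | ==
  [3] u=2 | in ⊥ | out + | ==
  [4] u=3 | in + | out + | prev ⊥ | push {}
  [5] u=4 | in + | out − | prev ⊥ | push {}
  [6] u=5 | in ⊥ | out ⊥ | ==

Converged values:
  [0] ⊥
  [1] +
  [2] +
  [3] +
  [4] −
  [5] ⊥

⊤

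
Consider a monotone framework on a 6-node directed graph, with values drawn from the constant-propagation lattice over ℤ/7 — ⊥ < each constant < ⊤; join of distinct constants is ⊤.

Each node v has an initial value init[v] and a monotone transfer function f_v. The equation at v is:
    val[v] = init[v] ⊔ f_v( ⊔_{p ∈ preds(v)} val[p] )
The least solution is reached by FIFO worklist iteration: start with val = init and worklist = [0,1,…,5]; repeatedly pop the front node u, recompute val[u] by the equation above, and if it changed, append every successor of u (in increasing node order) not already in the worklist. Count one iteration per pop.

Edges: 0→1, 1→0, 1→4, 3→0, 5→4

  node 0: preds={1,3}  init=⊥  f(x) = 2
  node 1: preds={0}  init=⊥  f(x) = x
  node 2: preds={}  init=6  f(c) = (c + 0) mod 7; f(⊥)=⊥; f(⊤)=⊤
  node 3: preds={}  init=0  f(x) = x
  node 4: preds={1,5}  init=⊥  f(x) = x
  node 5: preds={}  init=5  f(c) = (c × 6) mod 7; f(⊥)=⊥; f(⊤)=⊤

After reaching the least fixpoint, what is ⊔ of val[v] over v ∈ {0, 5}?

Iteration log — 7 steps:
  step 1. node 0  ⊔preds=0  new=2  old=⊥  +wl: 
  step 2. node 1  ⊔preds=2  new=2  old=⊥  +wl: 0
  step 3. node 2  ⊔preds=⊥  new=6  stable
  step 4. node 3  ⊔preds=⊥  new=0  stable
  step 5. node 4  ⊔preds=⊤  new=⊤  old=⊥  +wl: 
  step 6. node 5  ⊔preds=⊥  new=5  stable
  step 7. node 0  ⊔preds=⊤  new=2  stable

Least fixpoint reached:
  node 0: 2
  node 1: 2
  node 2: 6
  node 3: 0
  node 4: ⊤
  node 5: 5

⊤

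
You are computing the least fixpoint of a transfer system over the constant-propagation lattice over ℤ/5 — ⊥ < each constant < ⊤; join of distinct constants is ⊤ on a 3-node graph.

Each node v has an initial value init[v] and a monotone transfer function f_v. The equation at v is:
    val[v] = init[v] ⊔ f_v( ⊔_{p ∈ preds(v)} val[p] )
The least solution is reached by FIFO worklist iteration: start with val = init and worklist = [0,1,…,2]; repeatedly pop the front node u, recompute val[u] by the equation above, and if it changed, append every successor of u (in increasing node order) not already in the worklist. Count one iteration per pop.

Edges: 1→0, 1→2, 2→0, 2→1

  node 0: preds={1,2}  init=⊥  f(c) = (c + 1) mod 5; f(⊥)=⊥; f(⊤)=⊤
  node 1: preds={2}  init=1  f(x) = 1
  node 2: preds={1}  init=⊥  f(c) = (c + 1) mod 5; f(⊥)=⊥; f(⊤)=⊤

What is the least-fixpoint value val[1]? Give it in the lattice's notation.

Iteration log — 5 steps:
  step 1. node 0  ⊔preds=1  new=2  old=⊥  +wl: 
  step 2. node 1  ⊔preds=⊥  new=1  stable
  step 3. node 2  ⊔preds=1  new=2  old=⊥  +wl: 0,1
  step 4. node 0  ⊔preds=⊤  new=⊤  old=2  +wl: 
  step 5. node 1  ⊔preds=2  new=1  stable

Least fixpoint reached:
  node 0: ⊤
  node 1: 1
  node 2: 2

1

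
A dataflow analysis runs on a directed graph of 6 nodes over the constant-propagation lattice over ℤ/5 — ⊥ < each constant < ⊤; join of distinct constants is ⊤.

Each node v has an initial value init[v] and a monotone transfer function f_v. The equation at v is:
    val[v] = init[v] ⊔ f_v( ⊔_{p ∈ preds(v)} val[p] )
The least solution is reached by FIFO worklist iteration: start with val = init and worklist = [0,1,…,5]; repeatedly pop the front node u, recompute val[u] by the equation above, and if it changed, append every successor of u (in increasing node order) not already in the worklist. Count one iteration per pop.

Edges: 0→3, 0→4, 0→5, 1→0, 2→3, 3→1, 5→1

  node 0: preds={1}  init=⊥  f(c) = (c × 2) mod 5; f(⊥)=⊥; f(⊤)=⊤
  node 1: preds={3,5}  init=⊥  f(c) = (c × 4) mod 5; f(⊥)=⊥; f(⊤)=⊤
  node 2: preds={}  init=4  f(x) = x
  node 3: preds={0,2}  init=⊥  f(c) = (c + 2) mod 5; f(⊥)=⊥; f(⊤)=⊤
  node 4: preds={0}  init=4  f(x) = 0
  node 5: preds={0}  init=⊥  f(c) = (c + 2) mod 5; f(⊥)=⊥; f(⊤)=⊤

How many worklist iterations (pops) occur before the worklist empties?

17

Worklist (17 pops):
  #1 pop 0: in=⊥ → ⊥ (no change)
  #2 pop 1: in=⊥ → ⊥ (no change)
  #3 pop 2: in=⊥ → 4 (no change)
  #4 pop 3: in=4 → 1 (was ⊥); enqueue [1]
  #5 pop 4: in=⊥ → ⊤ (was 4); enqueue []
  #6 pop 5: in=⊥ → ⊥ (no change)
  #7 pop 1: in=1 → 4 (was ⊥); enqueue [0]
  #8 pop 0: in=4 → 3 (was ⊥); enqueue [3,4,5]
  #9 pop 3: in=⊤ → ⊤ (was 1); enqueue [1]
  #10 pop 4: in=3 → ⊤ (no change)
  #11 pop 5: in=3 → 0 (was ⊥); enqueue []
  #12 pop 1: in=⊤ → ⊤ (was 4); enqueue [0]
  #13 pop 0: in=⊤ → ⊤ (was 3); enqueue [3,4,5]
  #14 pop 3: in=⊤ → ⊤ (no change)
  #15 pop 4: in=⊤ → ⊤ (no change)
  #16 pop 5: in=⊤ → ⊤ (was 0); enqueue [1]
  #17 pop 1: in=⊤ → ⊤ (no change)

Fixpoint:
  val[0] = ⊤
  val[1] = ⊤
  val[2] = 4
  val[3] = ⊤
  val[4] = ⊤
  val[5] = ⊤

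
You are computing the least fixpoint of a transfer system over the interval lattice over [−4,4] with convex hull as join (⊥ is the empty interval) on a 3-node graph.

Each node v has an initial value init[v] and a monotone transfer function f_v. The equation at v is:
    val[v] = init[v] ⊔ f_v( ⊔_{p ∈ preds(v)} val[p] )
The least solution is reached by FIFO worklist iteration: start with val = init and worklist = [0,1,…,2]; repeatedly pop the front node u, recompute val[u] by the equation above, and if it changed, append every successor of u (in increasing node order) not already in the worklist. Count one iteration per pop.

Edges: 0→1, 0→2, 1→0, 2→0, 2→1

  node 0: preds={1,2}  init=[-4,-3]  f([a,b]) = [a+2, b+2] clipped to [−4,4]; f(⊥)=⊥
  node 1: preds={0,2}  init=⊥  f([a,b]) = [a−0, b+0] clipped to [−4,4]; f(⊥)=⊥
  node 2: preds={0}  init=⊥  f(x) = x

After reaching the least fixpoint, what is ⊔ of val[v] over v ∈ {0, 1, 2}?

Iteration log — 17 steps:
  step 1. node 0  ⊔preds=⊥  new=[-4,-3]  stable
  step 2. node 1  ⊔preds=[-4,-3]  new=[-4,-3]  old=⊥  +wl: 0
  step 3. node 2  ⊔preds=[-4,-3]  new=[-4,-3]  old=⊥  +wl: 1
  step 4. node 0  ⊔preds=[-4,-3]  new=[-4,-1]  old=[-4,-3]  +wl: 2
  step 5. node 1  ⊔preds=[-4,-1]  new=[-4,-1]  old=[-4,-3]  +wl: 0
  step 6. node 2  ⊔preds=[-4,-1]  new=[-4,-1]  old=[-4,-3]  +wl: 1
  step 7. node 0  ⊔preds=[-4,-1]  new=[-4,1]  old=[-4,-1]  +wl: 2
  step 8. node 1  ⊔preds=[-4,1]  new=[-4,1]  old=[-4,-1]  +wl: 0
  step 9. node 2  ⊔preds=[-4,1]  new=[-4,1]  old=[-4,-1]  +wl: 1
  step 10. node 0  ⊔preds=[-4,1]  new=[-4,3]  old=[-4,1]  +wl: 2
  step 11. node 1  ⊔preds=[-4,3]  new=[-4,3]  old=[-4,1]  +wl: 0
  step 12. node 2  ⊔preds=[-4,3]  new=[-4,3]  old=[-4,1]  +wl: 1
  step 13. node 0  ⊔preds=[-4,3]  new=[-4,4]  old=[-4,3]  +wl: 2
  step 14. node 1  ⊔preds=[-4,4]  new=[-4,4]  old=[-4,3]  +wl: 0
  step 15. node 2  ⊔preds=[-4,4]  new=[-4,4]  old=[-4,3]  +wl: 1
  step 16. node 0  ⊔preds=[-4,4]  new=[-4,4]  stable
  step 17. node 1  ⊔preds=[-4,4]  new=[-4,4]  stable

Least fixpoint reached:
  node 0: [-4,4]
  node 1: [-4,4]
  node 2: [-4,4]

[-4,4]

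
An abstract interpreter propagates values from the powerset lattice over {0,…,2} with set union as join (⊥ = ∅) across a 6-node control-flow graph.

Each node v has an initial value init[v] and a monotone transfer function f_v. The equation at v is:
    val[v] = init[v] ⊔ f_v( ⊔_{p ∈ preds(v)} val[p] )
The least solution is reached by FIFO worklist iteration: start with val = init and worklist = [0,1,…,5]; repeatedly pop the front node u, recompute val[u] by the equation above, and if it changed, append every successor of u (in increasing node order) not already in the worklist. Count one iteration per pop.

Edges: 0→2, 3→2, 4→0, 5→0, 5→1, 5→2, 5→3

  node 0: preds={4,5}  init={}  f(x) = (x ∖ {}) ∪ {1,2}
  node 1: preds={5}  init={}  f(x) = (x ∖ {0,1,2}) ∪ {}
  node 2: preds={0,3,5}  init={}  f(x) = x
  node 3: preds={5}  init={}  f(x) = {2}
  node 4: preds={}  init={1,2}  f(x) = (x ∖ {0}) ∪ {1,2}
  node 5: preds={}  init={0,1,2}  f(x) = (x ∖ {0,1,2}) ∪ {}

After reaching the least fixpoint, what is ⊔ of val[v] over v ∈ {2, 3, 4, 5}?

{0,1,2}

Trace (7 dequeues):
  [1] u=0 | in {0,1,2} | out {0,1,2} | prev {} | push {}
  [2] u=1 | in {0,1,2} | out {} | ==
  [3] u=2 | in {0,1,2} | out {0,1,2} | prev {} | push {}
  [4] u=3 | in {0,1,2} | out {2} | prev {} | push {2}
  [5] u=4 | in {} | out {1,2} | ==
  [6] u=5 | in {} | out {0,1,2} | ==
  [7] u=2 | in {0,1,2} | out {0,1,2} | ==

Converged values:
  [0] {0,1,2}
  [1] {}
  [2] {0,1,2}
  [3] {2}
  [4] {1,2}
  [5] {0,1,2}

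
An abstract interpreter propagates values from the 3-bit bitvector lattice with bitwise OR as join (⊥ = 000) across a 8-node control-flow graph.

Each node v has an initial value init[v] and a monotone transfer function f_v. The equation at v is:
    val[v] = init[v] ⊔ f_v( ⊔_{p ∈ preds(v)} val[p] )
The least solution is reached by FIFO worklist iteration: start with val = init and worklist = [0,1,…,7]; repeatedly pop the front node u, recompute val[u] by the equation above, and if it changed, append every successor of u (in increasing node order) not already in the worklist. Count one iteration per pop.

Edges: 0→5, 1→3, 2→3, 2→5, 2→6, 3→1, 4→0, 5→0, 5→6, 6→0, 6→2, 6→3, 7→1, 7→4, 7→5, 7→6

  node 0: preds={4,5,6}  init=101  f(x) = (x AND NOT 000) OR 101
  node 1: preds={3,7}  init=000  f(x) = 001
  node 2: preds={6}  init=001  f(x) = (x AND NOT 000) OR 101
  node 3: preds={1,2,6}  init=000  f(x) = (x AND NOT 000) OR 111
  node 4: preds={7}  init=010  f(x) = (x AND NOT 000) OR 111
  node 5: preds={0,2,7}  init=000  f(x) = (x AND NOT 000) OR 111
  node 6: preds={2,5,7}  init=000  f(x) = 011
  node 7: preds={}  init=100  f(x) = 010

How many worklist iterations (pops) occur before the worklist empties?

Iteration log — 15 steps:
  step 1. node 0  ⊔preds=010  new=111  old=101  +wl: 
  step 2. node 1  ⊔preds=100  new=001  old=000  +wl: 
  step 3. node 2  ⊔preds=000  new=101  old=001  +wl: 
  step 4. node 3  ⊔preds=101  new=111  old=000  +wl: 1
  step 5. node 4  ⊔preds=100  new=111  old=010  +wl: 0
  step 6. node 5  ⊔preds=111  new=111  old=000  +wl: 
  step 7. node 6  ⊔preds=111  new=011  old=000  +wl: 2,3
  step 8. node 7  ⊔preds=000  new=110  old=100  +wl: 4,5,6
  step 9. node 1  ⊔preds=111  new=001  stable
  step 10. node 0  ⊔preds=111  new=111  stable
  step 11. node 2  ⊔preds=011  new=111  old=101  +wl: 
  step 12. node 3  ⊔preds=111  new=111  stable
  step 13. node 4  ⊔preds=110  new=111  stable
  step 14. node 5  ⊔preds=111  new=111  stable
  step 15. node 6  ⊔preds=111  new=011  stable

Least fixpoint reached:
  node 0: 111
  node 1: 001
  node 2: 111
  node 3: 111
  node 4: 111
  node 5: 111
  node 6: 011
  node 7: 110

15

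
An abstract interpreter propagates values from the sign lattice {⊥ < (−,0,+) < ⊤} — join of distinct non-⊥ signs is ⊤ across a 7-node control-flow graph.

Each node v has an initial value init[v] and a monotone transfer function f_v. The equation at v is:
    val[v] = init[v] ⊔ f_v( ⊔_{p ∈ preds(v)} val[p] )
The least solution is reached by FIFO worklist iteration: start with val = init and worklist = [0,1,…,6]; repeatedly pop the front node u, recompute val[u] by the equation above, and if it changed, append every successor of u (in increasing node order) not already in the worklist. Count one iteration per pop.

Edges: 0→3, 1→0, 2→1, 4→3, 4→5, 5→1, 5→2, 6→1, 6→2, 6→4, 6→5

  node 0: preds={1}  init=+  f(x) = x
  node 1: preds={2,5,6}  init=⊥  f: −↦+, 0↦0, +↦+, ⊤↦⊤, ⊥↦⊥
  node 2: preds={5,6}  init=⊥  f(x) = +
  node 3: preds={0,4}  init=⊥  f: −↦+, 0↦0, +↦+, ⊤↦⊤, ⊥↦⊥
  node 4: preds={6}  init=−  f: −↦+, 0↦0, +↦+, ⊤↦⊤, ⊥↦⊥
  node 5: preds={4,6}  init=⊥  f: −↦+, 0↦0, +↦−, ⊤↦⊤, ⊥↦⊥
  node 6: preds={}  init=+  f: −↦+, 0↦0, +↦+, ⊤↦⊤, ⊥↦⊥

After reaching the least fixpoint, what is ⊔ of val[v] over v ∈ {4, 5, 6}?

Iteration log — 13 steps:
  step 1. node 0  ⊔preds=⊥  new=+  stable
  step 2. node 1  ⊔preds=+  new=+  old=⊥  +wl: 0
  step 3. node 2  ⊔preds=+  new=+  old=⊥  +wl: 1
  step 4. node 3  ⊔preds=⊤  new=⊤  old=⊥  +wl: 
  step 5. node 4  ⊔preds=+  new=⊤  old=−  +wl: 3
  step 6. node 5  ⊔preds=⊤  new=⊤  old=⊥  +wl: 2
  step 7. node 6  ⊔preds=⊥  new=+  stable
  step 8. node 0  ⊔preds=+  new=+  stable
  step 9. node 1  ⊔preds=⊤  new=⊤  old=+  +wl: 0
  step 10. node 3  ⊔preds=⊤  new=⊤  stable
  step 11. node 2  ⊔preds=⊤  new=+  stable
  step 12. node 0  ⊔preds=⊤  new=⊤  old=+  +wl: 3
  step 13. node 3  ⊔preds=⊤  new=⊤  stable

Least fixpoint reached:
  node 0: ⊤
  node 1: ⊤
  node 2: +
  node 3: ⊤
  node 4: ⊤
  node 5: ⊤
  node 6: +

⊤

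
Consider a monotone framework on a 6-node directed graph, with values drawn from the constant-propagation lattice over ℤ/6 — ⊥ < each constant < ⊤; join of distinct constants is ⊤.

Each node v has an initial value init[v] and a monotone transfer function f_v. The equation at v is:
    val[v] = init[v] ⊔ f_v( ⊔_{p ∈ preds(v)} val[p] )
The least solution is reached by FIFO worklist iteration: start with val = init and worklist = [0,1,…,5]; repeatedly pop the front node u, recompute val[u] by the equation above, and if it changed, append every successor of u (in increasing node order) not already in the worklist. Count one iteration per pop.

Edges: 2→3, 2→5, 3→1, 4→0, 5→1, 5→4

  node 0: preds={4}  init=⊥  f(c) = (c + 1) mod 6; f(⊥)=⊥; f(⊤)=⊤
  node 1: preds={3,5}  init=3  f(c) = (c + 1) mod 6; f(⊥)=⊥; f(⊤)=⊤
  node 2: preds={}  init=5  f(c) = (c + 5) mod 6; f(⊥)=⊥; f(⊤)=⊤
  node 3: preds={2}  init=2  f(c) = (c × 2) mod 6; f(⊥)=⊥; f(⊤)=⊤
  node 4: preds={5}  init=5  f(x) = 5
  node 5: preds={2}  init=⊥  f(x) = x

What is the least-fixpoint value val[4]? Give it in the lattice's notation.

5

Trace (8 dequeues):
  [1] u=0 | in 5 | out 0 | prev ⊥ | push {}
  [2] u=1 | in 2 | out 3 | ==
  [3] u=2 | in ⊥ | out 5 | ==
  [4] u=3 | in 5 | out ⊤ | prev 2 | push {1}
  [5] u=4 | in ⊥ | out 5 | ==
  [6] u=5 | in 5 | out 5 | prev ⊥ | push {4}
  [7] u=1 | in ⊤ | out ⊤ | prev 3 | push {}
  [8] u=4 | in 5 | out 5 | ==

Converged values:
  [0] 0
  [1] ⊤
  [2] 5
  [3] ⊤
  [4] 5
  [5] 5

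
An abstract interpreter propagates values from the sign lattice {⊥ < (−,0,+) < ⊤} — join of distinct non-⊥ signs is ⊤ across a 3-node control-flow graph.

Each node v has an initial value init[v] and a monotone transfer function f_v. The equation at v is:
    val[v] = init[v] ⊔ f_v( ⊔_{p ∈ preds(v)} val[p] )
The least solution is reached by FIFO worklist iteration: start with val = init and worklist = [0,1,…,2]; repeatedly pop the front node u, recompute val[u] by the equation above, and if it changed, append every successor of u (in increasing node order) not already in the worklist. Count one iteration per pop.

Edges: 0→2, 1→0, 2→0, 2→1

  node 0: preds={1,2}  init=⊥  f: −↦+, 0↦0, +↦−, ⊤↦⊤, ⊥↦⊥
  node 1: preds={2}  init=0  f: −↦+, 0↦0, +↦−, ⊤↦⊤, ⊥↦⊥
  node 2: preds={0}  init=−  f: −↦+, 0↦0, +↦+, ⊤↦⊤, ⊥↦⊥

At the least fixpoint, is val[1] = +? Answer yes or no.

no

Worklist (5 pops):
  #1 pop 0: in=⊤ → ⊤ (was ⊥); enqueue []
  #2 pop 1: in=− → ⊤ (was 0); enqueue [0]
  #3 pop 2: in=⊤ → ⊤ (was −); enqueue [1]
  #4 pop 0: in=⊤ → ⊤ (no change)
  #5 pop 1: in=⊤ → ⊤ (no change)

Fixpoint:
  val[0] = ⊤
  val[1] = ⊤
  val[2] = ⊤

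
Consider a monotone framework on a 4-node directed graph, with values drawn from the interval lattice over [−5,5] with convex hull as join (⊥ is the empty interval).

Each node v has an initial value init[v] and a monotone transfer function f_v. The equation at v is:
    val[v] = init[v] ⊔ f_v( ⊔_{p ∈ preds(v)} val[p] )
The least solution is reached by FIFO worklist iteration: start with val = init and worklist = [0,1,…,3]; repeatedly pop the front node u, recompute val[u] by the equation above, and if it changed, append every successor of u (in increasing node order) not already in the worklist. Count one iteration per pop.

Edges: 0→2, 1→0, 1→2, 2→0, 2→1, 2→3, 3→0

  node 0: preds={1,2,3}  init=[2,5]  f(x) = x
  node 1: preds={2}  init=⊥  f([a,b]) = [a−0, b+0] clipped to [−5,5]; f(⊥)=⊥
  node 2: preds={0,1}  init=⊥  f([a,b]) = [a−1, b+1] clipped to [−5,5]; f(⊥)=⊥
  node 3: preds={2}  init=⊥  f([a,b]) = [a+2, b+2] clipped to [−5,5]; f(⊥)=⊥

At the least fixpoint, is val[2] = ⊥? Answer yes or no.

no

Trace (32 dequeues):
  [1] u=0 | in ⊥ | out [2,5] | ==
  [2] u=1 | in ⊥ | out ⊥ | ==
  [3] u=2 | in [2,5] | out [1,5] | prev ⊥ | push {0,1}
  [4] u=3 | in [1,5] | out [3,5] | prev ⊥ | push {}
  [5] u=0 | in [1,5] | out [1,5] | prev [2,5] | push {2}
  [6] u=1 | in [1,5] | out [1,5] | prev ⊥ | push {0}
  [7] u=2 | in [1,5] | out [0,5] | prev [1,5] | push {1,3}
  [8] u=0 | in [0,5] | out [0,5] | prev [1,5] | push {2}
  [9] u=1 | in [0,5] | out [0,5] | prev [1,5] | push {0}
  [10] u=3 | in [0,5] | out [2,5] | prev [3,5] | push {}
  [11] u=2 | in [0,5] | out [-1,5] | prev [0,5] | push {1,3}
  [12] u=0 | in [-1,5] | out [-1,5] | prev [0,5] | push {2}
  [13] u=1 | in [-1,5] | out [-1,5] | prev [0,5] | push {0}
  [14] u=3 | in [-1,5] | out [1,5] | prev [2,5] | push {}
  [15] u=2 | in [-1,5] | out [-2,5] | prev [-1,5] | push {1,3}
  [16] u=0 | in [-2,5] | out [-2,5] | prev [-1,5] | push {2}
  [17] u=1 | in [-2,5] | out [-2,5] | prev [-1,5] | push {0}
  [18] u=3 | in [-2,5] | out [0,5] | prev [1,5] | push {}
  [19] u=2 | in [-2,5] | out [-3,5] | prev [-2,5] | push {1,3}
  [20] u=0 | in [-3,5] | out [-3,5] | prev [-2,5] | push {2}
  [21] u=1 | in [-3,5] | out [-3,5] | prev [-2,5] | push {0}
  [22] u=3 | in [-3,5] | out [-1,5] | prev [0,5] | push {}
  [23] u=2 | in [-3,5] | out [-4,5] | prev [-3,5] | push {1,3}
  [24] u=0 | in [-4,5] | out [-4,5] | prev [-3,5] | push {2}
  [25] u=1 | in [-4,5] | out [-4,5] | prev [-3,5] | push {0}
  [26] u=3 | in [-4,5] | out [-2,5] | prev [-1,5] | push {}
  [27] u=2 | in [-4,5] | out [-5,5] | prev [-4,5] | push {1,3}
  [28] u=0 | in [-5,5] | out [-5,5] | prev [-4,5] | push {2}
  [29] u=1 | in [-5,5] | out [-5,5] | prev [-4,5] | push {0}
  [30] u=3 | in [-5,5] | out [-3,5] | prev [-2,5] | push {}
  [31] u=2 | in [-5,5] | out [-5,5] | ==
  [32] u=0 | in [-5,5] | out [-5,5] | ==

Converged values:
  [0] [-5,5]
  [1] [-5,5]
  [2] [-5,5]
  [3] [-3,5]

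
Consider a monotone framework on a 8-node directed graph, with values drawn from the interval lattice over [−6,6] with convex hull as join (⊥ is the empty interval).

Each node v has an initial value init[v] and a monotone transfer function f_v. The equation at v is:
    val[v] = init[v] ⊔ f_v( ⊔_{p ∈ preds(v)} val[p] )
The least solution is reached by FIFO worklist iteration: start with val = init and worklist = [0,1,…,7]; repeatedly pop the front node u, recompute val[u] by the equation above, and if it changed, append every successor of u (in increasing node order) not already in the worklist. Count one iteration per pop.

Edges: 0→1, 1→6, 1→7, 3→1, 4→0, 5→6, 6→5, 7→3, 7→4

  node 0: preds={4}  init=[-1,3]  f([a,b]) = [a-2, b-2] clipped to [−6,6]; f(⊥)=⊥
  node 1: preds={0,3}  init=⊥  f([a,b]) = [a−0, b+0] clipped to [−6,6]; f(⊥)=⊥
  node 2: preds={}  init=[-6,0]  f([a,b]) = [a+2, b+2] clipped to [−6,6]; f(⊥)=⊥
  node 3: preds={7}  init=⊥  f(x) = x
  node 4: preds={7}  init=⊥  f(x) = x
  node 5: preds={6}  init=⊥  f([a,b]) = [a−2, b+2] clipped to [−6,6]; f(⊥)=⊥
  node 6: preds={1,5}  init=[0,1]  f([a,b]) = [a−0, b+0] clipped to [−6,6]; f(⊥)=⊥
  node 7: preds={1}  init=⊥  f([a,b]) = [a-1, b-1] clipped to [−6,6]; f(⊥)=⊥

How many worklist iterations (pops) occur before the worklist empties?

Trace (38 dequeues):
  [1] u=0 | in ⊥ | out [-1,3] | ==
  [2] u=1 | in [-1,3] | out [-1,3] | prev ⊥ | push {}
  [3] u=2 | in ⊥ | out [-6,0] | ==
  [4] u=3 | in ⊥ | out ⊥ | ==
  [5] u=4 | in ⊥ | out ⊥ | ==
  [6] u=5 | in [0,1] | out [-2,3] | prev ⊥ | push {}
  [7] u=6 | in [-2,3] | out [-2,3] | prev [0,1] | push {5}
  [8] u=7 | in [-1,3] | out [-2,2] | prev ⊥ | push {3,4}
  [9] u=5 | in [-2,3] | out [-4,5] | prev [-2,3] | push {6}
  [10] u=3 | in [-2,2] | out [-2,2] | prev ⊥ | push {1}
  [11] u=4 | in [-2,2] | out [-2,2] | prev ⊥ | push {0}
  [12] u=6 | in [-4,5] | out [-4,5] | prev [-2,3] | push {5}
  [13] u=1 | in [-2,3] | out [-2,3] | prev [-1,3] | push {6,7}
  [14] u=0 | in [-2,2] | out [-4,3] | prev [-1,3] | push {1}
  [15] u=5 | in [-4,5] | out [-6,6] | prev [-4,5] | push {}
  [16] u=6 | in [-6,6] | out [-6,6] | prev [-4,5] | push {5}
  [17] u=7 | in [-2,3] | out [-3,2] | prev [-2,2] | push {3,4}
  [18] u=1 | in [-4,3] | out [-4,3] | prev [-2,3] | push {6,7}
  [19] u=5 | in [-6,6] | out [-6,6] | ==
  [20] u=3 | in [-3,2] | out [-3,2] | prev [-2,2] | push {1}
  [21] u=4 | in [-3,2] | out [-3,2] | prev [-2,2] | push {0}
  [22] u=6 | in [-6,6] | out [-6,6] | ==
  [23] u=7 | in [-4,3] | out [-5,2] | prev [-3,2] | push {3,4}
  [24] u=1 | in [-4,3] | out [-4,3] | ==
  [25] u=0 | in [-3,2] | out [-5,3] | prev [-4,3] | push {1}
  [26] u=3 | in [-5,2] | out [-5,2] | prev [-3,2] | push {}
  [27] u=4 | in [-5,2] | out [-5,2] | prev [-3,2] | push {0}
  [28] u=1 | in [-5,3] | out [-5,3] | prev [-4,3] | push {6,7}
  [29] u=0 | in [-5,2] | out [-6,3] | prev [-5,3] | push {1}
  [30] u=6 | in [-6,6] | out [-6,6] | ==
  [31] u=7 | in [-5,3] | out [-6,2] | prev [-5,2] | push {3,4}
  [32] u=1 | in [-6,3] | out [-6,3] | prev [-5,3] | push {6,7}
  [33] u=3 | in [-6,2] | out [-6,2] | prev [-5,2] | push {1}
  [34] u=4 | in [-6,2] | out [-6,2] | prev [-5,2] | push {0}
  [35] u=6 | in [-6,6] | out [-6,6] | ==
  [36] u=7 | in [-6,3] | out [-6,2] | ==
  [37] u=1 | in [-6,3] | out [-6,3] | ==
  [38] u=0 | in [-6,2] | out [-6,3] | ==

Converged values:
  [0] [-6,3]
  [1] [-6,3]
  [2] [-6,0]
  [3] [-6,2]
  [4] [-6,2]
  [5] [-6,6]
  [6] [-6,6]
  [7] [-6,2]

38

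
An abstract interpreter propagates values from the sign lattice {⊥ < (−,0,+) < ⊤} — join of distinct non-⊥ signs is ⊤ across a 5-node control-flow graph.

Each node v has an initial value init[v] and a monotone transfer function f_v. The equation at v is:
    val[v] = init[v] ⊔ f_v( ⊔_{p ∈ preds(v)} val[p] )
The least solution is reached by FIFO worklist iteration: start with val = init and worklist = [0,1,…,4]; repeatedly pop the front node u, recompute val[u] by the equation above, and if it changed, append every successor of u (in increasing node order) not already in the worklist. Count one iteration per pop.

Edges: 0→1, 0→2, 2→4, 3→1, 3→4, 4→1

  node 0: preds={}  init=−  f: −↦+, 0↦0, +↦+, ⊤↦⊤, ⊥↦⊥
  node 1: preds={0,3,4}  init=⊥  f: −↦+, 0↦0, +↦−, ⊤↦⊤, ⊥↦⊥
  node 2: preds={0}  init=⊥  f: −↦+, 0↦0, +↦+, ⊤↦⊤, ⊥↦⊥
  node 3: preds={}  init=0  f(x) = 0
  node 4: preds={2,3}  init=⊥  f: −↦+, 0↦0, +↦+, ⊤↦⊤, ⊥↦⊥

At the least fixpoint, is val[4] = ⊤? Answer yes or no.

yes

Iteration log — 6 steps:
  step 1. node 0  ⊔preds=⊥  new=−  stable
  step 2. node 1  ⊔preds=⊤  new=⊤  old=⊥  +wl: 
  step 3. node 2  ⊔preds=−  new=+  old=⊥  +wl: 
  step 4. node 3  ⊔preds=⊥  new=0  stable
  step 5. node 4  ⊔preds=⊤  new=⊤  old=⊥  +wl: 1
  step 6. node 1  ⊔preds=⊤  new=⊤  stable

Least fixpoint reached:
  node 0: −
  node 1: ⊤
  node 2: +
  node 3: 0
  node 4: ⊤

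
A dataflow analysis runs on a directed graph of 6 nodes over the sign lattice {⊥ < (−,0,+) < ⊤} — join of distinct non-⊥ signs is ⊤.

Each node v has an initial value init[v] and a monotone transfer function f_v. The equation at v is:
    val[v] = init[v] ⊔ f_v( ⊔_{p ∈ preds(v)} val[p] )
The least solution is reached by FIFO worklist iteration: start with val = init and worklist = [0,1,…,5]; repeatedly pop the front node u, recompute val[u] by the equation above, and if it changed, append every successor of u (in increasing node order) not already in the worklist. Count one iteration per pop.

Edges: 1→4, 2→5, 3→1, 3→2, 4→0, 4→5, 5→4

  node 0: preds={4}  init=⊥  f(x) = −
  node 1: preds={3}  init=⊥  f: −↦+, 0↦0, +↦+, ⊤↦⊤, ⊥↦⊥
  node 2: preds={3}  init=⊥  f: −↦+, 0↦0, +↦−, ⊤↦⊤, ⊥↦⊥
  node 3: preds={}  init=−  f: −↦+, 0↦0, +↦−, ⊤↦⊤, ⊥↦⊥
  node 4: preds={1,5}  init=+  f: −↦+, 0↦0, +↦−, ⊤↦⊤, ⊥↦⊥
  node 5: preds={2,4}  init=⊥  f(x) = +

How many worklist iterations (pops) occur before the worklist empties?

Worklist (8 pops):
  #1 pop 0: in=+ → − (was ⊥); enqueue []
  #2 pop 1: in=− → + (was ⊥); enqueue []
  #3 pop 2: in=− → + (was ⊥); enqueue []
  #4 pop 3: in=⊥ → − (no change)
  #5 pop 4: in=+ → ⊤ (was +); enqueue [0]
  #6 pop 5: in=⊤ → + (was ⊥); enqueue [4]
  #7 pop 0: in=⊤ → − (no change)
  #8 pop 4: in=+ → ⊤ (no change)

Fixpoint:
  val[0] = −
  val[1] = +
  val[2] = +
  val[3] = −
  val[4] = ⊤
  val[5] = +

8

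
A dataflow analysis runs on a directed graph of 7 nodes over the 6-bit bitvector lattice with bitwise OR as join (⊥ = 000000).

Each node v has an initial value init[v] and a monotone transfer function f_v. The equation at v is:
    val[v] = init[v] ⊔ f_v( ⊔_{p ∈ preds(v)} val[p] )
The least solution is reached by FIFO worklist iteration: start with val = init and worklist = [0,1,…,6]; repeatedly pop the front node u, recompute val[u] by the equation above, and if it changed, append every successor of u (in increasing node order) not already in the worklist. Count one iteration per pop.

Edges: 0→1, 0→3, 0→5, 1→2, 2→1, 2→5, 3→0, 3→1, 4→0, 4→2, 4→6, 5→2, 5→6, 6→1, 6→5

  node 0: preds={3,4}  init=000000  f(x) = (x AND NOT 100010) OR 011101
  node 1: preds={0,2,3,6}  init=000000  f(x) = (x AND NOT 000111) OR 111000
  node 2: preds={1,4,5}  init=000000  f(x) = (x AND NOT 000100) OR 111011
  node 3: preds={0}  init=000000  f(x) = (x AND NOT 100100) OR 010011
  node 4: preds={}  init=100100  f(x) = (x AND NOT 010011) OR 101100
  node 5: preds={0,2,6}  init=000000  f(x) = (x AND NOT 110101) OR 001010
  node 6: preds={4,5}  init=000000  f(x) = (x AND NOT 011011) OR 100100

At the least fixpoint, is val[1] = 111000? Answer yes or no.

Trace (11 dequeues):
  [1] u=0 | in 100100 | out 011101 | prev 000000 | push {}
  [2] u=1 | in 011101 | out 111000 | prev 000000 | push {}
  [3] u=2 | in 111100 | out 111011 | prev 000000 | push {1}
  [4] u=3 | in 011101 | out 011011 | prev 000000 | push {0}
  [5] u=4 | in 000000 | out 101100 | prev 100100 | push {2}
  [6] u=5 | in 111111 | out 001010 | prev 000000 | push {}
  [7] u=6 | in 101110 | out 100100 | prev 000000 | push {5}
  [8] u=1 | in 111111 | out 111000 | ==
  [9] u=0 | in 111111 | out 011101 | ==
  [10] u=2 | in 111110 | out 111011 | ==
  [11] u=5 | in 111111 | out 001010 | ==

Converged values:
  [0] 011101
  [1] 111000
  [2] 111011
  [3] 011011
  [4] 101100
  [5] 001010
  [6] 100100

yes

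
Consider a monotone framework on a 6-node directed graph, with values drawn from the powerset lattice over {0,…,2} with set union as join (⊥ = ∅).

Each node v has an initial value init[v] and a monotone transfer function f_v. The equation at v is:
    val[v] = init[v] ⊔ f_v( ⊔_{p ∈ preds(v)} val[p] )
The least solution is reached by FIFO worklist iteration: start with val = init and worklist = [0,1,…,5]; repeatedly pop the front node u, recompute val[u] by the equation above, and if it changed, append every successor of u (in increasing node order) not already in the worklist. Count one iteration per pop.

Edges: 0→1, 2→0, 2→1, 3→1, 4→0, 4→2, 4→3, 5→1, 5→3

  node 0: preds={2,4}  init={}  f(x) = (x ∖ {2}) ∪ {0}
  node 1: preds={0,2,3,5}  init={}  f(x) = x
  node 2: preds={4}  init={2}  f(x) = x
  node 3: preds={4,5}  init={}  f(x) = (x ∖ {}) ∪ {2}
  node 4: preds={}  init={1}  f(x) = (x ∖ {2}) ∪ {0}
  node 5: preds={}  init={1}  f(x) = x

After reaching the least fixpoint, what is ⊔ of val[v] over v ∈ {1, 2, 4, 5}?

Worklist (12 pops):
  #1 pop 0: in={1,2} → {0,1} (was {}); enqueue []
  #2 pop 1: in={0,1,2} → {0,1,2} (was {}); enqueue []
  #3 pop 2: in={1} → {1,2} (was {2}); enqueue [0,1]
  #4 pop 3: in={1} → {1,2} (was {}); enqueue []
  #5 pop 4: in={} → {0,1} (was {1}); enqueue [2,3]
  #6 pop 5: in={} → {1} (no change)
  #7 pop 0: in={0,1,2} → {0,1} (no change)
  #8 pop 1: in={0,1,2} → {0,1,2} (no change)
  #9 pop 2: in={0,1} → {0,1,2} (was {1,2}); enqueue [0,1]
  #10 pop 3: in={0,1} → {0,1,2} (was {1,2}); enqueue []
  #11 pop 0: in={0,1,2} → {0,1} (no change)
  #12 pop 1: in={0,1,2} → {0,1,2} (no change)

Fixpoint:
  val[0] = {0,1}
  val[1] = {0,1,2}
  val[2] = {0,1,2}
  val[3] = {0,1,2}
  val[4] = {0,1}
  val[5] = {1}

{0,1,2}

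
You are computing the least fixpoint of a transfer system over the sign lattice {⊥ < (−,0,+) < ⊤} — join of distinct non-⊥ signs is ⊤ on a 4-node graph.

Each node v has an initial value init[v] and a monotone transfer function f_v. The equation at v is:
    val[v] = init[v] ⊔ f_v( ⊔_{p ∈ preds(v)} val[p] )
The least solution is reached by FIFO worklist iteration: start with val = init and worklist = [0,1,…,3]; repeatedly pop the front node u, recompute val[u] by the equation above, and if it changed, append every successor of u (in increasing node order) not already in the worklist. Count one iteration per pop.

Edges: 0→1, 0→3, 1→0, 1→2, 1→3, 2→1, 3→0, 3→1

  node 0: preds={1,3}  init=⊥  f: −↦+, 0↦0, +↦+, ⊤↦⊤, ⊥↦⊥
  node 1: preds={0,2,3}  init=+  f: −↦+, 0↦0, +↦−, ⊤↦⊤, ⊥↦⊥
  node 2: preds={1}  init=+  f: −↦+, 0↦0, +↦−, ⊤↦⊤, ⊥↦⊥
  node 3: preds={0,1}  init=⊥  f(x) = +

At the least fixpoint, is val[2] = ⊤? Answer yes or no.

Trace (7 dequeues):
  [1] u=0 | in + | out + | prev ⊥ | push {}
  [2] u=1 | in + | out ⊤ | prev + | push {0}
  [3] u=2 | in ⊤ | out ⊤ | prev + | push {1}
  [4] u=3 | in ⊤ | out + | prev ⊥ | push {}
  [5] u=0 | in ⊤ | out ⊤ | prev + | push {3}
  [6] u=1 | in ⊤ | out ⊤ | ==
  [7] u=3 | in ⊤ | out + | ==

Converged values:
  [0] ⊤
  [1] ⊤
  [2] ⊤
  [3] +

yes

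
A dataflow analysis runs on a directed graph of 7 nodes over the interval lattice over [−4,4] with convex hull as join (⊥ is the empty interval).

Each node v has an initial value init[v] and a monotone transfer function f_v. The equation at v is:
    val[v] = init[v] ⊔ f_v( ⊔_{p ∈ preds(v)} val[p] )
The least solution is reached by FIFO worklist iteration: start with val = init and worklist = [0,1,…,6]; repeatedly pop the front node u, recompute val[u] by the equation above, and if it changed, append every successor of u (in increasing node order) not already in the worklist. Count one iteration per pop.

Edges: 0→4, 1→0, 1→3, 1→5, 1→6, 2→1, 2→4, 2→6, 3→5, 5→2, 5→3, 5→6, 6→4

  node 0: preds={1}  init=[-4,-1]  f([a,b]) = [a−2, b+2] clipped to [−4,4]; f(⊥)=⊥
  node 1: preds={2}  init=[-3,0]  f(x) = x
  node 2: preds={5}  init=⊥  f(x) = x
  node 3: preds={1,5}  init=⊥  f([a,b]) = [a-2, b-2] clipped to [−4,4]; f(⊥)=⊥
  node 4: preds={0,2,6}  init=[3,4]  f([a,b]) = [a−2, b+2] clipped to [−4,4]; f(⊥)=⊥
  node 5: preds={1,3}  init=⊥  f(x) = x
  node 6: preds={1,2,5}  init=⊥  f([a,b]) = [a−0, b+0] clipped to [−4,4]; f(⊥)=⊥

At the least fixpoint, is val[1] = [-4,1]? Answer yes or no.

Trace (15 dequeues):
  [1] u=0 | in [-3,0] | out [-4,2] | prev [-4,-1] | push {}
  [2] u=1 | in ⊥ | out [-3,0] | ==
  [3] u=2 | in ⊥ | out ⊥ | ==
  [4] u=3 | in [-3,0] | out [-4,-2] | prev ⊥ | push {}
  [5] u=4 | in [-4,2] | out [-4,4] | prev [3,4] | push {}
  [6] u=5 | in [-4,0] | out [-4,0] | prev ⊥ | push {2,3}
  [7] u=6 | in [-4,0] | out [-4,0] | prev ⊥ | push {4}
  [8] u=2 | in [-4,0] | out [-4,0] | prev ⊥ | push {1,6}
  [9] u=3 | in [-4,0] | out [-4,-2] | ==
  [10] u=4 | in [-4,2] | out [-4,4] | ==
  [11] u=1 | in [-4,0] | out [-4,0] | prev [-3,0] | push {0,3,5}
  [12] u=6 | in [-4,0] | out [-4,0] | ==
  [13] u=0 | in [-4,0] | out [-4,2] | ==
  [14] u=3 | in [-4,0] | out [-4,-2] | ==
  [15] u=5 | in [-4,0] | out [-4,0] | ==

Converged values:
  [0] [-4,2]
  [1] [-4,0]
  [2] [-4,0]
  [3] [-4,-2]
  [4] [-4,4]
  [5] [-4,0]
  [6] [-4,0]

no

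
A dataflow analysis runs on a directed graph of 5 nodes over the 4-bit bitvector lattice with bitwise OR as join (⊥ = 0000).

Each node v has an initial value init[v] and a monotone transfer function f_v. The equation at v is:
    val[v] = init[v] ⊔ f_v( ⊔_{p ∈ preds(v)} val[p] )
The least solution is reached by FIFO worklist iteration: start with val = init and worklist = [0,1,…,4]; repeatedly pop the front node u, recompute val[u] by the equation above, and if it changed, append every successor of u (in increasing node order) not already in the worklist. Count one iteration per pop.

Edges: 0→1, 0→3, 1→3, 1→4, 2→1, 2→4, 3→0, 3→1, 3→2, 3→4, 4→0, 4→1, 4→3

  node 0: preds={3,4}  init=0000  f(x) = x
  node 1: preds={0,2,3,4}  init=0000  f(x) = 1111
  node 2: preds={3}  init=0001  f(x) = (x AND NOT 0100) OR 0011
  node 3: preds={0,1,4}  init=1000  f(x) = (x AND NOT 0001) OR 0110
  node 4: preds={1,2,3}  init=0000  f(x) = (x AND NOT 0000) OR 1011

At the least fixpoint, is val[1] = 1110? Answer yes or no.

no

Worklist (10 pops):
  #1 pop 0: in=1000 → 1000 (was 0000); enqueue []
  #2 pop 1: in=1001 → 1111 (was 0000); enqueue []
  #3 pop 2: in=1000 → 1011 (was 0001); enqueue [1]
  #4 pop 3: in=1111 → 1110 (was 1000); enqueue [0,2]
  #5 pop 4: in=1111 → 1111 (was 0000); enqueue [3]
  #6 pop 1: in=1111 → 1111 (no change)
  #7 pop 0: in=1111 → 1111 (was 1000); enqueue [1]
  #8 pop 2: in=1110 → 1011 (no change)
  #9 pop 3: in=1111 → 1110 (no change)
  #10 pop 1: in=1111 → 1111 (no change)

Fixpoint:
  val[0] = 1111
  val[1] = 1111
  val[2] = 1011
  val[3] = 1110
  val[4] = 1111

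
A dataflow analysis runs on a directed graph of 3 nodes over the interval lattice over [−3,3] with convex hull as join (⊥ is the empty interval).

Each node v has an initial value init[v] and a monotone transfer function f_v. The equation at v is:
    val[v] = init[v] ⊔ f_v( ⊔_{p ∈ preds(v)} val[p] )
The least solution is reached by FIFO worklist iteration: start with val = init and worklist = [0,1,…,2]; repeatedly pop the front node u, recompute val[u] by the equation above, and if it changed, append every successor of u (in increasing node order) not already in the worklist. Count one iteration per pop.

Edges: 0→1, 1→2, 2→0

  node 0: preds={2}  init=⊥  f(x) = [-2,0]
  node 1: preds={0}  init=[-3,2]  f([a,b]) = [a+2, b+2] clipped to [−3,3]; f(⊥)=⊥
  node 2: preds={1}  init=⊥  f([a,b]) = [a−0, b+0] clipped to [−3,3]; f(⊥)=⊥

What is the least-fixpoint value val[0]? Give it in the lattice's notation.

[-2,0]

Trace (4 dequeues):
  [1] u=0 | in ⊥ | out [-2,0] | prev ⊥ | push {}
  [2] u=1 | in [-2,0] | out [-3,2] | ==
  [3] u=2 | in [-3,2] | out [-3,2] | prev ⊥ | push {0}
  [4] u=0 | in [-3,2] | out [-2,0] | ==

Converged values:
  [0] [-2,0]
  [1] [-3,2]
  [2] [-3,2]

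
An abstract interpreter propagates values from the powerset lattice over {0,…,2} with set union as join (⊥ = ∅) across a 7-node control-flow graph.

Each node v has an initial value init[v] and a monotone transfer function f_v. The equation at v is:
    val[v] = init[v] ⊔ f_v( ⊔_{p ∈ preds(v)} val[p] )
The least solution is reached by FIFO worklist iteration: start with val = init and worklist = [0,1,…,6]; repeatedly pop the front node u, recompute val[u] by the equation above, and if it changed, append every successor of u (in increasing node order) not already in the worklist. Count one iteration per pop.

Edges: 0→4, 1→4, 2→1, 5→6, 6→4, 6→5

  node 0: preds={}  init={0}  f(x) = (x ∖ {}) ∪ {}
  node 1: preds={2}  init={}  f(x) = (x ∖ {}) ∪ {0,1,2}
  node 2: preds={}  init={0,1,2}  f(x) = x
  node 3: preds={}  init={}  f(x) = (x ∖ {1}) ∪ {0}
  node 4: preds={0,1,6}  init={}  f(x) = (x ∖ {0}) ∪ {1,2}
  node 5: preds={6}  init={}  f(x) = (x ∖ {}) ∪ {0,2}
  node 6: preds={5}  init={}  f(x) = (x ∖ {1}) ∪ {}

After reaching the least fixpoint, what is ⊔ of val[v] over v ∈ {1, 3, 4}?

Worklist (9 pops):
  #1 pop 0: in={} → {0} (no change)
  #2 pop 1: in={0,1,2} → {0,1,2} (was {}); enqueue []
  #3 pop 2: in={} → {0,1,2} (no change)
  #4 pop 3: in={} → {0} (was {}); enqueue []
  #5 pop 4: in={0,1,2} → {1,2} (was {}); enqueue []
  #6 pop 5: in={} → {0,2} (was {}); enqueue []
  #7 pop 6: in={0,2} → {0,2} (was {}); enqueue [4,5]
  #8 pop 4: in={0,1,2} → {1,2} (no change)
  #9 pop 5: in={0,2} → {0,2} (no change)

Fixpoint:
  val[0] = {0}
  val[1] = {0,1,2}
  val[2] = {0,1,2}
  val[3] = {0}
  val[4] = {1,2}
  val[5] = {0,2}
  val[6] = {0,2}

{0,1,2}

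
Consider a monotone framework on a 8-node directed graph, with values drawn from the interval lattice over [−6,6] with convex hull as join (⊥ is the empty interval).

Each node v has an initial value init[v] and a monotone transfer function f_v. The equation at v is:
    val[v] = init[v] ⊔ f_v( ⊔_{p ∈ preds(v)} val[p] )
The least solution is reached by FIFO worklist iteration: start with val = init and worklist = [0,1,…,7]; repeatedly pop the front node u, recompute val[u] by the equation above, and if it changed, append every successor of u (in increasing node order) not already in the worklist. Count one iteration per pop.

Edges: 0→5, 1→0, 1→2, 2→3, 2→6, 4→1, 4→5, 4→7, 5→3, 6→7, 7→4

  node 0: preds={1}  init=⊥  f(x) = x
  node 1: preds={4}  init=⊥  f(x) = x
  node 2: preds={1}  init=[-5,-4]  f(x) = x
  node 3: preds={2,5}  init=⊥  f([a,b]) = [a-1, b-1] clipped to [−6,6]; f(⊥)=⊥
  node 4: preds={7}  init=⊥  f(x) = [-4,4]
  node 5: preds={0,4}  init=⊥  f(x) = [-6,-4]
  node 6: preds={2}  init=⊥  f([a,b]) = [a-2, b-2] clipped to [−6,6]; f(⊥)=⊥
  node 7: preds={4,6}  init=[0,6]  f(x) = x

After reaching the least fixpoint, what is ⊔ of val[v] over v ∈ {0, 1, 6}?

Iteration log — 17 steps:
  step 1. node 0  ⊔preds=⊥  new=⊥  stable
  step 2. node 1  ⊔preds=⊥  new=⊥  stable
  step 3. node 2  ⊔preds=⊥  new=[-5,-4]  stable
  step 4. node 3  ⊔preds=[-5,-4]  new=[-6,-5]  old=⊥  +wl: 
  step 5. node 4  ⊔preds=[0,6]  new=[-4,4]  old=⊥  +wl: 1
  step 6. node 5  ⊔preds=[-4,4]  new=[-6,-4]  old=⊥  +wl: 3
  step 7. node 6  ⊔preds=[-5,-4]  new=[-6,-6]  old=⊥  +wl: 
  step 8. node 7  ⊔preds=[-6,4]  new=[-6,6]  old=[0,6]  +wl: 4
  step 9. node 1  ⊔preds=[-4,4]  new=[-4,4]  old=⊥  +wl: 0,2
  step 10. node 3  ⊔preds=[-6,-4]  new=[-6,-5]  stable
  step 11. node 4  ⊔preds=[-6,6]  new=[-4,4]  stable
  step 12. node 0  ⊔preds=[-4,4]  new=[-4,4]  old=⊥  +wl: 5
  step 13. node 2  ⊔preds=[-4,4]  new=[-5,4]  old=[-5,-4]  +wl: 3,6
  step 14. node 5  ⊔preds=[-4,4]  new=[-6,-4]  stable
  step 15. node 3  ⊔preds=[-6,4]  new=[-6,3]  old=[-6,-5]  +wl: 
  step 16. node 6  ⊔preds=[-5,4]  new=[-6,2]  old=[-6,-6]  +wl: 7
  step 17. node 7  ⊔preds=[-6,4]  new=[-6,6]  stable

Least fixpoint reached:
  node 0: [-4,4]
  node 1: [-4,4]
  node 2: [-5,4]
  node 3: [-6,3]
  node 4: [-4,4]
  node 5: [-6,-4]
  node 6: [-6,2]
  node 7: [-6,6]

[-6,4]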